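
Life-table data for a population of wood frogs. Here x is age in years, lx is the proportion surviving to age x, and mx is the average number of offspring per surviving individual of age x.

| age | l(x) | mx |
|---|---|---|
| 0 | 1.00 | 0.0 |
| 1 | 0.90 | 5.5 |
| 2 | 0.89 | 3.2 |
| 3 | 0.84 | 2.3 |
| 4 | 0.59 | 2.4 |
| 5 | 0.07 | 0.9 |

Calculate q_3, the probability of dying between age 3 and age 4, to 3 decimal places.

0.298

q_3 = (l_3 − l_4) / l_3 = (0.84 − 0.59) / 0.84
     = 0.25 / 0.84 = 0.297619… → 0.298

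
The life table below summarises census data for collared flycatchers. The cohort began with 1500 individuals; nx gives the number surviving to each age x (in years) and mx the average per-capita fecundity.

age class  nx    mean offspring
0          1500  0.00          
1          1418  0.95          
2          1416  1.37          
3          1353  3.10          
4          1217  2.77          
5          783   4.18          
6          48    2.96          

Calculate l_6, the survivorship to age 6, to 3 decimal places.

0.032

l_6 = n_6/n_0 = 48/1500 = 0.032 → 0.032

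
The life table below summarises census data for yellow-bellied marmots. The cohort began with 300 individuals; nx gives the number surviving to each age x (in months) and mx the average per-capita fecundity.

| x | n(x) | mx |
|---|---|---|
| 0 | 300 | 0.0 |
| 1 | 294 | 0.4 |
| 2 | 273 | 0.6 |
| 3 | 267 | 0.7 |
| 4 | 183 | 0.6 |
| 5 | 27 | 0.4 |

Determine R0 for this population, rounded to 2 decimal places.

lx = nx/n0 = nx/300: 1, 0.98, 0.91, 0.89, 0.61, 0.09
lx·mx by age: 0, 0.392, 0.546, 0.623, 0.366, 0.036
R0 = Σ lx·mx = 1.963 → 1.96

1.96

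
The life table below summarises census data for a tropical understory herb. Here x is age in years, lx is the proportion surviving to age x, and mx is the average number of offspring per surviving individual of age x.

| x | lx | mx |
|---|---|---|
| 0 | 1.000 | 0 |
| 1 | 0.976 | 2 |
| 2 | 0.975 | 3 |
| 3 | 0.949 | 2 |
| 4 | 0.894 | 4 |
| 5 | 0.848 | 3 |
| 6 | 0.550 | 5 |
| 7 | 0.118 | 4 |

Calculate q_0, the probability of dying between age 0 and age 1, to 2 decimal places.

q_0 = (l_0 − l_1) / l_0 = (1 − 0.976) / 1
     = 0.024 / 1 = 0.024 → 0.02

0.02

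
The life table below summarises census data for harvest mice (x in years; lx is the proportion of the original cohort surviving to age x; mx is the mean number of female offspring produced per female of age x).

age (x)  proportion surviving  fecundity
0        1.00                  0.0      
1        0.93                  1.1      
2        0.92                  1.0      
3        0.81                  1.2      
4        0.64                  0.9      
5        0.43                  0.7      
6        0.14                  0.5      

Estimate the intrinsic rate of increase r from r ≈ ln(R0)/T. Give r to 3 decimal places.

R0 = Σ lx·mx = 0 + 1.023 + 0.92 + 0.972 + 0.576 + 0.301 + 0.07 = 3.862
Σ x·lx·mx = 10.008; T = 10.008/3.862 = 2.5914…
r ≈ ln(R0)/T = ln(3.862)/2.5914… = 0.52141… → 0.521

0.521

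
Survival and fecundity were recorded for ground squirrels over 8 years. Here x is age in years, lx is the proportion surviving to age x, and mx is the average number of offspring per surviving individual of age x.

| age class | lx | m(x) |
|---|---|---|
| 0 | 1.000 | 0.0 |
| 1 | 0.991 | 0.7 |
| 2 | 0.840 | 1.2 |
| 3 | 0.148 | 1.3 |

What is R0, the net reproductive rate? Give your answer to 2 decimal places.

lx·mx by age: 0, 0.6937, 1.008, 0.1924
R0 = Σ lx·mx = 1.8941 → 1.89

1.89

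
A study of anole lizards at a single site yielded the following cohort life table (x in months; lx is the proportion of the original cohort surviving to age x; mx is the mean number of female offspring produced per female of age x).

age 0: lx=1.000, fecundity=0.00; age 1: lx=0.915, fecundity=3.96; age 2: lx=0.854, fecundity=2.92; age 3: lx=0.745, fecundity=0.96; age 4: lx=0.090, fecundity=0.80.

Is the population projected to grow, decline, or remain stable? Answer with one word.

growing

R0 = Σ lx·mx = 0 + 3.6234 + 2.49368 + 0.7152 + 0.072 = 6.90428
R0 > 1, so the population is growing.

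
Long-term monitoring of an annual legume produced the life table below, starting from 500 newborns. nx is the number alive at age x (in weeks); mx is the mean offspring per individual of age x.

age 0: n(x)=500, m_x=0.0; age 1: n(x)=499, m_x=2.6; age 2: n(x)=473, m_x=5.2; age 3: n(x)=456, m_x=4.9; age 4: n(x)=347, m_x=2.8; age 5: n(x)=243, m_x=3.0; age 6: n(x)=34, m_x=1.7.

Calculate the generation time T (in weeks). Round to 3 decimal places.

2.684

lx = nx/n0 = nx/500: 1, 0.998, 0.946, 0.912, 0.694, 0.486, 0.068
lx·mx: 0, 2.5948, 4.9192, 4.4688, 1.9432, 1.458, 0.1156 → R0 = 15.4996
x·lx·mx: 0, 2.5948, 9.8384, 13.4064, 7.7728, 7.29, 0.6936 → Σ = 41.596
T = 41.596 / 15.4996 = 2.683682… → 2.684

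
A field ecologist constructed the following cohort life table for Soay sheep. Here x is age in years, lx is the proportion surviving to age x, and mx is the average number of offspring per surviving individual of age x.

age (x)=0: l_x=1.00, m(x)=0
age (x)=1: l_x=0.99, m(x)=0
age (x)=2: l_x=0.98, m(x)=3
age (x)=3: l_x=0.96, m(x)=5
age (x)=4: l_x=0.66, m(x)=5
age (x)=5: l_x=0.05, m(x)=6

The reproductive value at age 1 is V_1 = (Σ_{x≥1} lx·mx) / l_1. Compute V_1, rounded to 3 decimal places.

lx·mx for x ≥ 1: 0, 2.94, 4.8, 3.3, 0.3 → sum = 11.34
V_1 = 11.34 / l_1 = 11.34 / 0.99 = 11.454545… → 11.455

11.455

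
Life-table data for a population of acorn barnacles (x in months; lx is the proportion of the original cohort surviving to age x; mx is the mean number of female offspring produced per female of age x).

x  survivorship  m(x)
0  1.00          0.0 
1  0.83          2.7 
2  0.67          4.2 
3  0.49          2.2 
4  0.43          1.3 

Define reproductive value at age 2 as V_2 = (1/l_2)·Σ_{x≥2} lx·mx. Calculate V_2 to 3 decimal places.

lx·mx for x ≥ 2: 2.814, 1.078, 0.559 → sum = 4.451
V_2 = 4.451 / l_2 = 4.451 / 0.67 = 6.643284… → 6.643

6.643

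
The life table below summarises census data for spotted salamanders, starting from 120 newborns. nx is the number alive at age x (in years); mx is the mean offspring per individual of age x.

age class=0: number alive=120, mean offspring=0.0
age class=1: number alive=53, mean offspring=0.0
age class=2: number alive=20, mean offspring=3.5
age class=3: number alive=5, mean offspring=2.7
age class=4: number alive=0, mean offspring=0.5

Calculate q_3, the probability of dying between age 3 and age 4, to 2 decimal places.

1.00

lx = nx/n0 = nx/120: 1, 0.44167…, 0.16667…, 0.04167…, 0
q_3 = (l_3 − l_4) / l_3 = (0.041667… − 0) / 0.041667…
     = 0.041667… / 0.041667… = 1 → 1.00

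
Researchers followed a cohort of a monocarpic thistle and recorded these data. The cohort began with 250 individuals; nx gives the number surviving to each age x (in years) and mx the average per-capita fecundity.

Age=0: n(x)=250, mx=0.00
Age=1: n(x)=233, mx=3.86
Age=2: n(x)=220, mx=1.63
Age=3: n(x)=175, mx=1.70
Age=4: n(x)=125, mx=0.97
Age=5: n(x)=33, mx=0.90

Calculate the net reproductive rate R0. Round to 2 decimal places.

lx = nx/n0 = nx/250: 1, 0.932, 0.88, 0.7, 0.5, 0.132
lx·mx by age: 0, 3.59752, 1.4344, 1.19, 0.485, 0.1188
R0 = Σ lx·mx = 6.82572 → 6.83

6.83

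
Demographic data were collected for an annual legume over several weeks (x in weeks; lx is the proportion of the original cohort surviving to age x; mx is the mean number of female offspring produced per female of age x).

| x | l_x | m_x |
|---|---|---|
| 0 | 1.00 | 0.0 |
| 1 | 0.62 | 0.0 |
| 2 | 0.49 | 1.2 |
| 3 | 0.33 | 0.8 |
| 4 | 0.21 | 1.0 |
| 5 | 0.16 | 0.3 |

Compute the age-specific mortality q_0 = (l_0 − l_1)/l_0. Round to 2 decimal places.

0.38

q_0 = (l_0 − l_1) / l_0 = (1 − 0.62) / 1
     = 0.38 / 1 = 0.38 → 0.38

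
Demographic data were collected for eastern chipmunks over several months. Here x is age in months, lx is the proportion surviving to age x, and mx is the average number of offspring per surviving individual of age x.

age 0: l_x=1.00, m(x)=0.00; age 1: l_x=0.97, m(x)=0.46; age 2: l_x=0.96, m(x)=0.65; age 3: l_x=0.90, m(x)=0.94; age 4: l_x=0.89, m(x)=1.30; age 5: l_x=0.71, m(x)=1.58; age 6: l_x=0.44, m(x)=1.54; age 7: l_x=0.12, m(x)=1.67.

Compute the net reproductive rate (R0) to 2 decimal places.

lx·mx by age: 0, 0.4462, 0.624, 0.846, 1.157, 1.1218, 0.6776, 0.2004
R0 = Σ lx·mx = 5.073 → 5.07

5.07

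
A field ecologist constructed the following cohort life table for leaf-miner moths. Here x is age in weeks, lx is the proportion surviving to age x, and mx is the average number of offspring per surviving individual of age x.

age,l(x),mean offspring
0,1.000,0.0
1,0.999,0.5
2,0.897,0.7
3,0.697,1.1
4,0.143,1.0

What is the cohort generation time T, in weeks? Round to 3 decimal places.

2.272

lx·mx: 0, 0.4995, 0.6279, 0.7667, 0.143 → R0 = 2.0371
x·lx·mx: 0, 0.4995, 1.2558, 2.3001, 0.572 → Σ = 4.6274
T = 4.6274 / 2.0371 = 2.271563… → 2.272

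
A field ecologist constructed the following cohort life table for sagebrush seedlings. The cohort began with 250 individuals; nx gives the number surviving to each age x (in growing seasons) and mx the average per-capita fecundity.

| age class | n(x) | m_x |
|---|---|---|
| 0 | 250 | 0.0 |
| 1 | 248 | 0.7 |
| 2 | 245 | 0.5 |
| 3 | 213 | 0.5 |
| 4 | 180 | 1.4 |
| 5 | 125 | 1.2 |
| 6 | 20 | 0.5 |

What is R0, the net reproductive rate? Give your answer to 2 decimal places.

3.26

lx = nx/n0 = nx/250: 1, 0.992, 0.98, 0.852, 0.72, 0.5, 0.08
lx·mx by age: 0, 0.6944, 0.49, 0.426, 1.008, 0.6, 0.04
R0 = Σ lx·mx = 3.2584 → 3.26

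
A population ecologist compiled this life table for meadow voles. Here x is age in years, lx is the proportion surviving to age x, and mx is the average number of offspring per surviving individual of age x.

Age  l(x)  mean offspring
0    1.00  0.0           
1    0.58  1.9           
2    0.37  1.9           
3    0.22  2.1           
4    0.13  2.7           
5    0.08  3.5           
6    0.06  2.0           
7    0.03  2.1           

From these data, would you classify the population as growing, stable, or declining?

growing

R0 = Σ lx·mx = 0 + 1.102 + 0.703 + 0.462 + 0.351 + 0.28 + 0.12 + 0.063 = 3.081
R0 > 1, so the population is growing.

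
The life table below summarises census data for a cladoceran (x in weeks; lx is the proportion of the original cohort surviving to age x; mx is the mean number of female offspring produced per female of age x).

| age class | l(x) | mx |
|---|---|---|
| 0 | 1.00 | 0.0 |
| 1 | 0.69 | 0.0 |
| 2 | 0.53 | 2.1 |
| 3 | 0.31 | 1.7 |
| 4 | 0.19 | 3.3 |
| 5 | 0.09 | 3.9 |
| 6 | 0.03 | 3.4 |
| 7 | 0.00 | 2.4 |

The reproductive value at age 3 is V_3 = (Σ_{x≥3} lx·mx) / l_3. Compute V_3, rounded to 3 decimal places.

5.184

lx·mx for x ≥ 3: 0.527, 0.627, 0.351, 0.102, 0 → sum = 1.607
V_3 = 1.607 / l_3 = 1.607 / 0.31 = 5.183871… → 5.184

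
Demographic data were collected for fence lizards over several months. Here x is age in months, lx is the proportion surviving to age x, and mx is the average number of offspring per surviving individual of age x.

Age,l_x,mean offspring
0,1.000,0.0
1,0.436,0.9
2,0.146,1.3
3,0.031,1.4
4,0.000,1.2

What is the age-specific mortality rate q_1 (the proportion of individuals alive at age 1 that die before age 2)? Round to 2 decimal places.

q_1 = (l_1 − l_2) / l_1 = (0.436 − 0.146) / 0.436
     = 0.29 / 0.436 = 0.665138… → 0.67

0.67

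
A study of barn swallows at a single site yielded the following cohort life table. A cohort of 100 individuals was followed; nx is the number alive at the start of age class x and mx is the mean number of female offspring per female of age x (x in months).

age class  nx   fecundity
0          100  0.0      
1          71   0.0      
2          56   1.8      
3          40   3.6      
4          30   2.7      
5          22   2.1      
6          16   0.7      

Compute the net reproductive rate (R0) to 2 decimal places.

lx = nx/n0 = nx/100: 1, 0.71, 0.56, 0.4, 0.3, 0.22, 0.16
lx·mx by age: 0, 0, 1.008, 1.44, 0.81, 0.462, 0.112
R0 = Σ lx·mx = 3.832 → 3.83

3.83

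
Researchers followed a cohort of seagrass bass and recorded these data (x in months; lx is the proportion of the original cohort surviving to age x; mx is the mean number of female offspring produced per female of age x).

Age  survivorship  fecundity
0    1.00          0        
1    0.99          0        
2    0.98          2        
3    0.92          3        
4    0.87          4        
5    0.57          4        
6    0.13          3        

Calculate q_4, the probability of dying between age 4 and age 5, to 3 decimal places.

q_4 = (l_4 − l_5) / l_4 = (0.87 − 0.57) / 0.87
     = 0.3 / 0.87 = 0.344828… → 0.345

0.345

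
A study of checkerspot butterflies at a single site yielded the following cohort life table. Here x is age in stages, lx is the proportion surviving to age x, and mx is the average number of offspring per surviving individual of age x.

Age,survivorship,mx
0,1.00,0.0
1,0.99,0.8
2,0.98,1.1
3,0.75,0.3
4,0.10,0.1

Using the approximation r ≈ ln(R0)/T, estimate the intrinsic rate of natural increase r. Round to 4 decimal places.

R0 = Σ lx·mx = 0 + 0.792 + 1.078 + 0.225 + 0.01 = 2.105
Σ x·lx·mx = 3.663; T = 3.663/2.105 = 1.74014…
r ≈ ln(R0)/T = ln(2.105)/1.74014… = 0.427732… → 0.4277

0.4277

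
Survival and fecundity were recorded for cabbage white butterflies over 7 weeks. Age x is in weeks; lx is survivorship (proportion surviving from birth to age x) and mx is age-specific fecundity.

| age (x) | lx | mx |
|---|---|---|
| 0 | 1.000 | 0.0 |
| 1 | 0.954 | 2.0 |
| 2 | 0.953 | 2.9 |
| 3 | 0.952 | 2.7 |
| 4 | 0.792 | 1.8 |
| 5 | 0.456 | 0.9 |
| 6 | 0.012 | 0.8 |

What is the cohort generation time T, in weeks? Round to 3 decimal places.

lx·mx: 0, 1.908, 2.7637, 2.5704, 1.4256, 0.4104, 0.0096 → R0 = 9.0877
x·lx·mx: 0, 1.908, 5.5274, 7.7112, 5.7024, 2.052, 0.0576 → Σ = 22.9586
T = 22.9586 / 9.0877 = 2.526338… → 2.526

2.526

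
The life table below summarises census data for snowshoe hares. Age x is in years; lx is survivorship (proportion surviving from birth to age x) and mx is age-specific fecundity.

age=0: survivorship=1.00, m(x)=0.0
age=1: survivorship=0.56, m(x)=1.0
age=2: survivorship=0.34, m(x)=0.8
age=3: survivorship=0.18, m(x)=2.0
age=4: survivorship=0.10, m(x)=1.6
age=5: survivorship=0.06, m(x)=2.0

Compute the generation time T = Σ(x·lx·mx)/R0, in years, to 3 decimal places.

2.326

lx·mx: 0, 0.56, 0.272, 0.36, 0.16, 0.12 → R0 = 1.472
x·lx·mx: 0, 0.56, 0.544, 1.08, 0.64, 0.6 → Σ = 3.424
T = 3.424 / 1.472 = 2.326087… → 2.326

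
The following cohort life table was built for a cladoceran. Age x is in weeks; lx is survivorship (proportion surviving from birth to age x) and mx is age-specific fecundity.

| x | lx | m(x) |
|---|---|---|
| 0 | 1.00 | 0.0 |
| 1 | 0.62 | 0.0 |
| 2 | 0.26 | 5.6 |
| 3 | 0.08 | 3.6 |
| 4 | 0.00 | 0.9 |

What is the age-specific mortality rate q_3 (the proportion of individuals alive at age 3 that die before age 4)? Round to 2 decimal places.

q_3 = (l_3 − l_4) / l_3 = (0.08 − 0) / 0.08
     = 0.08 / 0.08 = 1 → 1.00

1.00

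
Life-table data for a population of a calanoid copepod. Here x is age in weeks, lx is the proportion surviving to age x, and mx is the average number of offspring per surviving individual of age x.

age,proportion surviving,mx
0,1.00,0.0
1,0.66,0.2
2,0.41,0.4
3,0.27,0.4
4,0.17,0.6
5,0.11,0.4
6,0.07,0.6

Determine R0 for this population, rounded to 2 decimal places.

lx·mx by age: 0, 0.132, 0.164, 0.108, 0.102, 0.044, 0.042
R0 = Σ lx·mx = 0.592 → 0.59

0.59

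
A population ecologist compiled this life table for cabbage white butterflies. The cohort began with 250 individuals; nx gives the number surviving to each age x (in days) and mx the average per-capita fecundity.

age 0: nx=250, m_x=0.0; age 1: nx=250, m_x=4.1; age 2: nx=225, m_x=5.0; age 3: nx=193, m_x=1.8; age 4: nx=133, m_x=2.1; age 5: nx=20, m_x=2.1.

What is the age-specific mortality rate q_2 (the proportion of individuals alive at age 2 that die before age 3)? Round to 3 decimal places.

0.142

lx = nx/n0 = nx/250: 1, 1, 0.9, 0.772, 0.532, 0.08
q_2 = (l_2 − l_3) / l_2 = (0.9 − 0.772) / 0.9
     = 0.128 / 0.9 = 0.142222… → 0.142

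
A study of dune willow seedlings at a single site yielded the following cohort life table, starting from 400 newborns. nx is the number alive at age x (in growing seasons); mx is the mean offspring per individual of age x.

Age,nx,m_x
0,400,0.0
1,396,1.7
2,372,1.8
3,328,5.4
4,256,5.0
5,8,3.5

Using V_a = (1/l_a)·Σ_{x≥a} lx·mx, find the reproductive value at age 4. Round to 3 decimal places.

lx = nx/n0 = nx/400: 1, 0.99, 0.93, 0.82, 0.64, 0.02
lx·mx for x ≥ 4: 3.2, 0.07 → sum = 3.27
V_4 = 3.27 / l_4 = 3.27 / 0.64 = 5.109375 → 5.109

5.109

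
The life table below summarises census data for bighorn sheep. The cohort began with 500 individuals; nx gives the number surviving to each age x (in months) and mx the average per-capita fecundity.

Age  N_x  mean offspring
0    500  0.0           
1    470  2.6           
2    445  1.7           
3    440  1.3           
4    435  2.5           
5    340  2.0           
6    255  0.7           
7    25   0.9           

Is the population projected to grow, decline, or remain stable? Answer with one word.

growing

lx = nx/n0 = nx/500: 1, 0.94, 0.89, 0.88, 0.87, 0.68, 0.51, 0.05
R0 = Σ lx·mx = 0 + 2.444 + 1.513 + 1.144 + 2.175 + 1.36 + 0.357 + 0.045 = 9.038
R0 > 1, so the population is growing.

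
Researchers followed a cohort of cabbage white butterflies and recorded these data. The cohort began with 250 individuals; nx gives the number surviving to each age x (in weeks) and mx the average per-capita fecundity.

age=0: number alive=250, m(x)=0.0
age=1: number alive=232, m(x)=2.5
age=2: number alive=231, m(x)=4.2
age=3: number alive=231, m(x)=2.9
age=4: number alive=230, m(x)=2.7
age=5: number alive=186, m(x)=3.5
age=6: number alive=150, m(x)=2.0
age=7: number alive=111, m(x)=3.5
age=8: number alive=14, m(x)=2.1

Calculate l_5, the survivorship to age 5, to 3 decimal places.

0.744

l_5 = n_5/n_0 = 186/250 = 0.744 → 0.744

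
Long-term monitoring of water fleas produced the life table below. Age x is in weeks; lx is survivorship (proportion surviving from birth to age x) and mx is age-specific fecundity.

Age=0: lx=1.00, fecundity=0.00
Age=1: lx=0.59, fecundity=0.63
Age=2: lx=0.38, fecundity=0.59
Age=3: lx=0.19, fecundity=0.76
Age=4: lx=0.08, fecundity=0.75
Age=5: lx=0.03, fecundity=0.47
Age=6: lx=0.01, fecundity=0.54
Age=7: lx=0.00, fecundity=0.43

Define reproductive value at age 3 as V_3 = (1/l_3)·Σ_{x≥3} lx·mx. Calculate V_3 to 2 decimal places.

lx·mx for x ≥ 3: 0.1444, 0.06, 0.0141, 0.0054, 0 → sum = 0.2239
V_3 = 0.2239 / l_3 = 0.2239 / 0.19 = 1.178421… → 1.18

1.18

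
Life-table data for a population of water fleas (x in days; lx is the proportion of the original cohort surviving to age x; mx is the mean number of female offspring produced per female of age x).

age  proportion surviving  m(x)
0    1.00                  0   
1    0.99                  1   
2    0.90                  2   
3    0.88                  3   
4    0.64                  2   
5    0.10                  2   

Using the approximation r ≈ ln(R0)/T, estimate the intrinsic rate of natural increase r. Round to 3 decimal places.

0.717

R0 = Σ lx·mx = 0 + 0.99 + 1.8 + 2.64 + 1.28 + 0.2 = 6.91
Σ x·lx·mx = 18.63; T = 18.63/6.91 = 2.69609…
r ≈ ln(R0)/T = ln(6.91)/2.69609… = 0.71695… → 0.717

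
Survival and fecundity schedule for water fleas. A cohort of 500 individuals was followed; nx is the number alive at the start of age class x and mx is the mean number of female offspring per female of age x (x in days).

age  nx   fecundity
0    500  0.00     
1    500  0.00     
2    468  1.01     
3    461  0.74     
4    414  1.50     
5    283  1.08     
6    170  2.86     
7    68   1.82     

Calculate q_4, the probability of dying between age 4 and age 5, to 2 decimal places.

lx = nx/n0 = nx/500: 1, 1, 0.936, 0.922, 0.828, 0.566, 0.34, 0.136
q_4 = (l_4 − l_5) / l_4 = (0.828 − 0.566) / 0.828
     = 0.262 / 0.828 = 0.316425… → 0.32

0.32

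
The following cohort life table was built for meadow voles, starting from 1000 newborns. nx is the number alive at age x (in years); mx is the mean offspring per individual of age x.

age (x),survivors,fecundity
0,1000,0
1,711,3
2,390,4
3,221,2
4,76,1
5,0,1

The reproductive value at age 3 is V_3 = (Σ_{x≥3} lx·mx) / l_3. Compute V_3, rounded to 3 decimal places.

2.344

lx = nx/n0 = nx/1000: 1, 0.711, 0.39, 0.221, 0.076, 0
lx·mx for x ≥ 3: 0.442, 0.076, 0 → sum = 0.518
V_3 = 0.518 / l_3 = 0.518 / 0.221 = 2.343891… → 2.344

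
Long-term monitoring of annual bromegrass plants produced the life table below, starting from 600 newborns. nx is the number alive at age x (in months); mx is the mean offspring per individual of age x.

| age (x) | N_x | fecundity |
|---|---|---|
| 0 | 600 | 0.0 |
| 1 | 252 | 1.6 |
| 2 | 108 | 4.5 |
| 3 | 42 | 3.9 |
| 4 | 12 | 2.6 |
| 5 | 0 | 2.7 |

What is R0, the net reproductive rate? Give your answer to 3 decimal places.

1.807

lx = nx/n0 = nx/600: 1, 0.42, 0.18, 0.07, 0.02, 0
lx·mx by age: 0, 0.672, 0.81, 0.273, 0.052, 0
R0 = Σ lx·mx = 1.807 → 1.807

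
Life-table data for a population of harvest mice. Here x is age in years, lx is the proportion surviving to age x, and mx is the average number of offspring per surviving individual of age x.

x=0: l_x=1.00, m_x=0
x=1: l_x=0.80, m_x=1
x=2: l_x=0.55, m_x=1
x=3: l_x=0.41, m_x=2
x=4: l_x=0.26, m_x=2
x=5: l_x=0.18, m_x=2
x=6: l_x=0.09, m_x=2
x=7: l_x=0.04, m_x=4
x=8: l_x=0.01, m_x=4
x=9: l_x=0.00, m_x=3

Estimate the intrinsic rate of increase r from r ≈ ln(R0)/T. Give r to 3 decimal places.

0.393

R0 = Σ lx·mx = 0 + 0.8 + 0.55 + 0.82 + 0.52 + 0.36 + 0.18 + 0.16 + 0.04 + 0 = 3.43
Σ x·lx·mx = 10.76; T = 10.76/3.43 = 3.13703…
r ≈ ln(R0)/T = ln(3.43)/3.13703… = 0.39291… → 0.393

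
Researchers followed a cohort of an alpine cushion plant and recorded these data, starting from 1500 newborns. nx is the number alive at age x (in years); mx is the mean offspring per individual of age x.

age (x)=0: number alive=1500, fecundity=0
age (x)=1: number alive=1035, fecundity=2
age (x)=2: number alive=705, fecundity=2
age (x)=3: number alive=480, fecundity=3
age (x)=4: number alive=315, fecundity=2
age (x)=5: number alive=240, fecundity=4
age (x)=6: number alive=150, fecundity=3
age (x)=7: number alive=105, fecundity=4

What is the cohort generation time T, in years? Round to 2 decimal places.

3.00

lx = nx/n0 = nx/1500: 1, 0.69, 0.47, 0.32, 0.21, 0.16, 0.1, 0.07
lx·mx: 0, 1.38, 0.94, 0.96, 0.42, 0.64, 0.3, 0.28 → R0 = 4.92
x·lx·mx: 0, 1.38, 1.88, 2.88, 1.68, 3.2, 1.8, 1.96 → Σ = 14.78
T = 14.78 / 4.92 = 3.004065… → 3.00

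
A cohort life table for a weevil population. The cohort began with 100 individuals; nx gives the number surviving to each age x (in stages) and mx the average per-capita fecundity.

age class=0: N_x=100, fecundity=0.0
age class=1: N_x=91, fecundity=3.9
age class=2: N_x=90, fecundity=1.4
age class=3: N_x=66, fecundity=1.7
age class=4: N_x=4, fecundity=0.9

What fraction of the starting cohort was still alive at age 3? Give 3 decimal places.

l_3 = n_3/n_0 = 66/100 = 0.66 → 0.660

0.660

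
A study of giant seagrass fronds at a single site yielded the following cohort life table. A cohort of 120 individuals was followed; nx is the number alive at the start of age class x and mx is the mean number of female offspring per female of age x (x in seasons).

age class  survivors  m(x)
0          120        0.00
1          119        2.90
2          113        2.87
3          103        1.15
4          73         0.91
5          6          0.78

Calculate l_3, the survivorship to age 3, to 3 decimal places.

0.858

l_3 = n_3/n_0 = 103/120 = 0.858333… → 0.858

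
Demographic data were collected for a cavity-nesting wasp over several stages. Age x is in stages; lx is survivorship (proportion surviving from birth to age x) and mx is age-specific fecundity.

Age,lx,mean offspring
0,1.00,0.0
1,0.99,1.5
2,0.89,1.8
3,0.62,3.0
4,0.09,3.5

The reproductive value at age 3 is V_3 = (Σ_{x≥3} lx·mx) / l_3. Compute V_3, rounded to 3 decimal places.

3.508

lx·mx for x ≥ 3: 1.86, 0.315 → sum = 2.175
V_3 = 2.175 / l_3 = 2.175 / 0.62 = 3.508065… → 3.508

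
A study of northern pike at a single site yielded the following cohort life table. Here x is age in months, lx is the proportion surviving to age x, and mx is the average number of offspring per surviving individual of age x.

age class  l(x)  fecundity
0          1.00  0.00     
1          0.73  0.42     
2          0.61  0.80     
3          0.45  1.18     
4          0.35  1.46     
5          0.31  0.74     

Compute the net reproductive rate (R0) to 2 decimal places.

lx·mx by age: 0, 0.3066, 0.488, 0.531, 0.511, 0.2294
R0 = Σ lx·mx = 2.066 → 2.07

2.07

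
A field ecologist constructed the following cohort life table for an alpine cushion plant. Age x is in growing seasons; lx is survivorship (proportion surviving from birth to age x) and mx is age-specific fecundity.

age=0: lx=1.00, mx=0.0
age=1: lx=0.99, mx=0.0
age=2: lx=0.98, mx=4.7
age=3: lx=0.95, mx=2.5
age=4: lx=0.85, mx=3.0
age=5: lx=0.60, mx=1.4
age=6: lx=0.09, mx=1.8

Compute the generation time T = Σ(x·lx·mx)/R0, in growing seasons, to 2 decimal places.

3.01

lx·mx: 0, 0, 4.606, 2.375, 2.55, 0.84, 0.162 → R0 = 10.533
x·lx·mx: 0, 0, 9.212, 7.125, 10.2, 4.2, 0.972 → Σ = 31.709
T = 31.709 / 10.533 = 3.010443… → 3.01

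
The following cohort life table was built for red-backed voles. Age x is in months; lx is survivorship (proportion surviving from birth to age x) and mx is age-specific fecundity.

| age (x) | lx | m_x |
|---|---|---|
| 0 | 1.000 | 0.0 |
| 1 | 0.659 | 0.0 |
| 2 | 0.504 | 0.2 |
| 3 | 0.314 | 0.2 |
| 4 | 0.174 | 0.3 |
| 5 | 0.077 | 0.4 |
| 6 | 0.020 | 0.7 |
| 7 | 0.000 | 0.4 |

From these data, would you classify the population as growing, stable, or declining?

declining

R0 = Σ lx·mx = 0 + 0 + 0.1008 + 0.0628 + 0.0522 + 0.0308 + 0.014 + 0 = 0.2606
R0 < 1, so the population is declining.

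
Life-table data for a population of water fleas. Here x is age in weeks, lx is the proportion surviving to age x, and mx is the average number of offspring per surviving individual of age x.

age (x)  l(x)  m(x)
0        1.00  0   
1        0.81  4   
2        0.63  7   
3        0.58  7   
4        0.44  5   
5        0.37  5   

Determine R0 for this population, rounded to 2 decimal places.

15.76

lx·mx by age: 0, 3.24, 4.41, 4.06, 2.2, 1.85
R0 = Σ lx·mx = 15.76 → 15.76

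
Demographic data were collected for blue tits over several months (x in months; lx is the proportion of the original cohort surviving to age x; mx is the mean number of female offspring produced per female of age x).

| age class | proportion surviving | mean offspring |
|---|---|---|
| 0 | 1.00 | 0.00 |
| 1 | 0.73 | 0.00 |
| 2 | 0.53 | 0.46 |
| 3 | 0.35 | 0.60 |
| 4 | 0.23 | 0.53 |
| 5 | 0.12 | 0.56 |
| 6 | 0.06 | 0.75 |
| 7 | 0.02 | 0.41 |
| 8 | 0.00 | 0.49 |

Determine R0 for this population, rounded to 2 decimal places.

lx·mx by age: 0, 0, 0.2438, 0.21, 0.1219, 0.0672, 0.045, 0.0082, 0
R0 = Σ lx·mx = 0.6961 → 0.70

0.70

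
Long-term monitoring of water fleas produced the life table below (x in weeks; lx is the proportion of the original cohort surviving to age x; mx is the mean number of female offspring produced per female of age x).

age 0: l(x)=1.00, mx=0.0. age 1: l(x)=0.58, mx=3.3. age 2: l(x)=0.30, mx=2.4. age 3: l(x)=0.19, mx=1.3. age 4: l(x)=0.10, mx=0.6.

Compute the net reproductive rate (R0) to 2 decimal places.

lx·mx by age: 0, 1.914, 0.72, 0.247, 0.06
R0 = Σ lx·mx = 2.941 → 2.94

2.94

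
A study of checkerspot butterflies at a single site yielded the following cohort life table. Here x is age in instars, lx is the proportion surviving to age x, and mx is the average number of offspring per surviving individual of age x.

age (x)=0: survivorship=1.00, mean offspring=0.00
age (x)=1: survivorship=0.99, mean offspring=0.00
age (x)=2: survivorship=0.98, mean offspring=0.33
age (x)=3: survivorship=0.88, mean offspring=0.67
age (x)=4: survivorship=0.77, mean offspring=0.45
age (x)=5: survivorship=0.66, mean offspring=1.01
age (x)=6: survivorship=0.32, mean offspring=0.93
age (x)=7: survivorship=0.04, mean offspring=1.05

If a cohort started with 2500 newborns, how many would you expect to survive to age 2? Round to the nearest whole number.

Expected survivors = N0 · l_2 = 2500 × 0.98 = 2450 → 2450

2450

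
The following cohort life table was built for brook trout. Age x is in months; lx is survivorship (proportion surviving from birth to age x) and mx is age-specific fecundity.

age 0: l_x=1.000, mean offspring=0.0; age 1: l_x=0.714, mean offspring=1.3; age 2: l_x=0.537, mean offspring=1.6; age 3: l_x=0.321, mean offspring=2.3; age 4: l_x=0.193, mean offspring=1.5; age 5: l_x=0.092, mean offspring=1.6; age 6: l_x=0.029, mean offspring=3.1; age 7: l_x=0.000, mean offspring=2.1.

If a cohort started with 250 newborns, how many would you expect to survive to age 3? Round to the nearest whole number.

80

Expected survivors = N0 · l_3 = 250 × 0.321 = 80.25 → 80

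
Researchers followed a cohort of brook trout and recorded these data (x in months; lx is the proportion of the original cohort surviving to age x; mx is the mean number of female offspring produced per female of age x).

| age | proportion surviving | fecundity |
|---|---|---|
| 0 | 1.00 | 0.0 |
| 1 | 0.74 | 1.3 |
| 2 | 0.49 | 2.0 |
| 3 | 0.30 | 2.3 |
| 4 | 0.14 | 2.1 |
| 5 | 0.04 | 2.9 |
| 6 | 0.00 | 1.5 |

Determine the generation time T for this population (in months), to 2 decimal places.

lx·mx: 0, 0.962, 0.98, 0.69, 0.294, 0.116, 0 → R0 = 3.042
x·lx·mx: 0, 0.962, 1.96, 2.07, 1.176, 0.58, 0 → Σ = 6.748
T = 6.748 / 3.042 = 2.218277… → 2.22

2.22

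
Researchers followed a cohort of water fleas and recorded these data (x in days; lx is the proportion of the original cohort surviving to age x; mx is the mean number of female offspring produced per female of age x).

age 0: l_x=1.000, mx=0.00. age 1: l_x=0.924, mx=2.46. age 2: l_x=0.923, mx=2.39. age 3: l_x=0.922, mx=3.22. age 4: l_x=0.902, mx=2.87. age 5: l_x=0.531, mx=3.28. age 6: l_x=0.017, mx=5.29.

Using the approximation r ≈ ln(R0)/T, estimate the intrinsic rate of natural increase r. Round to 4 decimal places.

R0 = Σ lx·mx = 0 + 2.27304 + 2.20597 + 2.96884 + 2.58874 + 1.74168 + 0.08993 = 11.8682
Σ x·lx·mx = 35.19444; T = 35.19444/11.8682 = 2.96544…
r ≈ ln(R0)/T = ln(11.8682)/2.96544… = 0.834231… → 0.8342

0.8342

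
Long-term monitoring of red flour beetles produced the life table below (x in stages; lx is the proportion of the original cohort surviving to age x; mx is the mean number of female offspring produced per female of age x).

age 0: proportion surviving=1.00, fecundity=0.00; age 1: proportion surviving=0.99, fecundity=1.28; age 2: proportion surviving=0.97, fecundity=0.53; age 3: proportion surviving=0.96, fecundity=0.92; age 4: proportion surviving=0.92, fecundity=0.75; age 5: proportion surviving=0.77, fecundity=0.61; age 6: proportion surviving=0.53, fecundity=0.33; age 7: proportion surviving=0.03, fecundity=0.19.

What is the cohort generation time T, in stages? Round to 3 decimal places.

lx·mx: 0, 1.2672, 0.5141, 0.8832, 0.69, 0.4697, 0.1749, 0.0057 → R0 = 4.0048
x·lx·mx: 0, 1.2672, 1.0282, 2.6496, 2.76, 2.3485, 1.0494, 0.0399 → Σ = 11.1428
T = 11.1428 / 4.0048 = 2.782361… → 2.782

2.782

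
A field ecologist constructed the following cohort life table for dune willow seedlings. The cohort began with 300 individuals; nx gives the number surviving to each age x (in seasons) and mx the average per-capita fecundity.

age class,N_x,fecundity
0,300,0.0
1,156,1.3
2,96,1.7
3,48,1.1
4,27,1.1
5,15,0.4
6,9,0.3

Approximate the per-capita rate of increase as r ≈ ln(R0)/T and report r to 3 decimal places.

lx = nx/n0 = nx/300: 1, 0.52, 0.32, 0.16, 0.09, 0.05, 0.03
R0 = Σ lx·mx = 0 + 0.676 + 0.544 + 0.176 + 0.099 + 0.02 + 0.009 = 1.524
Σ x·lx·mx = 2.842; T = 2.842/1.524 = 1.86483…
r ≈ ln(R0)/T = ln(1.524)/1.86483… = 0.22594… → 0.226

0.226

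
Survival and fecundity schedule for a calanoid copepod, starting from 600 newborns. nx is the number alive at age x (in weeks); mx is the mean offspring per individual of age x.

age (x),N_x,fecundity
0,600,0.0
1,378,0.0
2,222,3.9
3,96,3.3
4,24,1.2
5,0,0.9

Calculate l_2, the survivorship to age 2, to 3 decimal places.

0.370

l_2 = n_2/n_0 = 222/600 = 0.37 → 0.370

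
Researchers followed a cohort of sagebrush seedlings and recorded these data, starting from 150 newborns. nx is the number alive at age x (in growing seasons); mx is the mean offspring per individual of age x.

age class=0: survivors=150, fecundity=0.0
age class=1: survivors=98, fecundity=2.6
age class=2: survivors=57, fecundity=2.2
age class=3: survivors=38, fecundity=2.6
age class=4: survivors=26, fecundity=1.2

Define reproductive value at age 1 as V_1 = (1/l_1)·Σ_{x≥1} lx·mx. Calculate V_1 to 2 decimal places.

5.21

lx = nx/n0 = nx/150: 1, 0.65333…, 0.38, 0.25333…, 0.17333…
lx·mx for x ≥ 1: 1.698667…, 0.836, 0.658667…, 0.208… → sum = 3.401333…
V_1 = 3.401333… / l_1 = 3.401333… / 0.653333… = 5.206122… → 5.21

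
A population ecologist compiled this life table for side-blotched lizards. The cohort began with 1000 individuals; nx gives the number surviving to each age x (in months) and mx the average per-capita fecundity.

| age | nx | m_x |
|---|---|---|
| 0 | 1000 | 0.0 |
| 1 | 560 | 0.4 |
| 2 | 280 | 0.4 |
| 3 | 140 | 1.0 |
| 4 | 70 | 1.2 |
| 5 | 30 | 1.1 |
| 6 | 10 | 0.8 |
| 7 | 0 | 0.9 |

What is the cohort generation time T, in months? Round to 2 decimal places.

lx = nx/n0 = nx/1000: 1, 0.56, 0.28, 0.14, 0.07, 0.03, 0.01, 0
lx·mx: 0, 0.224, 0.112, 0.14, 0.084, 0.033, 0.008, 0 → R0 = 0.601
x·lx·mx: 0, 0.224, 0.224, 0.42, 0.336, 0.165, 0.048, 0 → Σ = 1.417
T = 1.417 / 0.601 = 2.357737… → 2.36

2.36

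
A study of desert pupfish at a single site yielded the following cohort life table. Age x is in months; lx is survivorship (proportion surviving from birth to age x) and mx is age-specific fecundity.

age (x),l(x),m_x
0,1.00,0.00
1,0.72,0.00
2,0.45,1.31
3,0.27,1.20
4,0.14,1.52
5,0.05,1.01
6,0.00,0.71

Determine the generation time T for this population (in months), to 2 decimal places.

2.77

lx·mx: 0, 0, 0.5895, 0.324, 0.2128, 0.0505, 0 → R0 = 1.1768
x·lx·mx: 0, 0, 1.179, 0.972, 0.8512, 0.2525, 0 → Σ = 3.2547
T = 3.2547 / 1.1768 = 2.765721… → 2.77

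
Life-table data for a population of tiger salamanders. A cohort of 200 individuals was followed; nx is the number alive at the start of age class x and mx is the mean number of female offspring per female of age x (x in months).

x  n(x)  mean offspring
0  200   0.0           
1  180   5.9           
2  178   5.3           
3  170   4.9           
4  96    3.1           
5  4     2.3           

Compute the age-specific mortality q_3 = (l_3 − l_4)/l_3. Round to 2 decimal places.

0.44

lx = nx/n0 = nx/200: 1, 0.9, 0.89, 0.85, 0.48, 0.02
q_3 = (l_3 − l_4) / l_3 = (0.85 − 0.48) / 0.85
     = 0.37 / 0.85 = 0.435294… → 0.44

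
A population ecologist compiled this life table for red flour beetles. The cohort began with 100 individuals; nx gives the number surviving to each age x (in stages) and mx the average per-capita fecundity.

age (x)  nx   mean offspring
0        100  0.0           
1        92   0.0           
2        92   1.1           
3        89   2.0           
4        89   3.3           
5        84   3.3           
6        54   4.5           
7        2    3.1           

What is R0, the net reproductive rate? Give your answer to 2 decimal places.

lx = nx/n0 = nx/100: 1, 0.92, 0.92, 0.89, 0.89, 0.84, 0.54, 0.02
lx·mx by age: 0, 0, 1.012, 1.78, 2.937, 2.772, 2.43, 0.062
R0 = Σ lx·mx = 10.993 → 10.99

10.99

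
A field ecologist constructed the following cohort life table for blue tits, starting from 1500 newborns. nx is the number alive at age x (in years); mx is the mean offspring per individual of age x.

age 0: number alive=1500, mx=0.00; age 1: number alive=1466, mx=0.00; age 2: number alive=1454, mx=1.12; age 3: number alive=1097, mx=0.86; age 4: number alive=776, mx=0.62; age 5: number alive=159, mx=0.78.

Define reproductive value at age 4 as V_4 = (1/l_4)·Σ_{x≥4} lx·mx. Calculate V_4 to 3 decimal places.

lx = nx/n0 = nx/1500: 1, 0.97733…, 0.96933…, 0.73133…, 0.51733…, 0.106
lx·mx for x ≥ 4: 0.320747…, 0.08268 → sum = 0.403427…
V_4 = 0.403427… / l_4 = 0.403427… / 0.517333… = 0.77982… → 0.780

0.780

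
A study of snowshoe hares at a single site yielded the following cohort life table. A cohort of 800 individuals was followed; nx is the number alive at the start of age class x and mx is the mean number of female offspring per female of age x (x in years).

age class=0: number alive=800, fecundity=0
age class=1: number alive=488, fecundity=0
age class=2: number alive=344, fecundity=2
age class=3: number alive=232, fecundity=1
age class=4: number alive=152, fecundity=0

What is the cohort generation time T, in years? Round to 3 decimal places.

2.252

lx = nx/n0 = nx/800: 1, 0.61, 0.43, 0.29, 0.19
lx·mx: 0, 0, 0.86, 0.29, 0 → R0 = 1.15
x·lx·mx: 0, 0, 1.72, 0.87, 0 → Σ = 2.59
T = 2.59 / 1.15 = 2.252174… → 2.252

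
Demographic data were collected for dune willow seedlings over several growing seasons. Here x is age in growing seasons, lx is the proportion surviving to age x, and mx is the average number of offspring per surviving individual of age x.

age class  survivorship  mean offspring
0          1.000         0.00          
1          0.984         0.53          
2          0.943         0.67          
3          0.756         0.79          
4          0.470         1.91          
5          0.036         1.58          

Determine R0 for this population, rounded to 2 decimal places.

2.71

lx·mx by age: 0, 0.52152, 0.63181, 0.59724, 0.8977, 0.05688
R0 = Σ lx·mx = 2.70515 → 2.71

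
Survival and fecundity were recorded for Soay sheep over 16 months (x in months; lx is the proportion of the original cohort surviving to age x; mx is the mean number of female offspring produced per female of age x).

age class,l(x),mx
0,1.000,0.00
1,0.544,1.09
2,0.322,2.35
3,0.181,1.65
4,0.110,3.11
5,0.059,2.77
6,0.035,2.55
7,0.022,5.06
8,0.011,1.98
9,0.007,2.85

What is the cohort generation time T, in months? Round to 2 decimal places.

lx·mx: 0, 0.59296, 0.7567, 0.29865, 0.3421, 0.16343, 0.08925, 0.11132, 0.02178, 0.01995 → R0 = 2.39614
x·lx·mx: 0, 0.59296, 1.5134, 0.89595, 1.3684, 0.81715, 0.5355, 0.77924, 0.17424, 0.17955 → Σ = 6.85639
T = 6.85639 / 2.39614 = 2.861431… → 2.86

2.86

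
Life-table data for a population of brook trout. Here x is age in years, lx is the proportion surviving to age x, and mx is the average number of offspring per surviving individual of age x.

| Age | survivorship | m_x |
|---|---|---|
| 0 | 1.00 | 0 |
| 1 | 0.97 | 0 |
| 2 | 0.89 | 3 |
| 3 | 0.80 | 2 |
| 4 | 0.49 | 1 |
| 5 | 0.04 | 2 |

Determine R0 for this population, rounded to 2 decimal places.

lx·mx by age: 0, 0, 2.67, 1.6, 0.49, 0.08
R0 = Σ lx·mx = 4.84 → 4.84

4.84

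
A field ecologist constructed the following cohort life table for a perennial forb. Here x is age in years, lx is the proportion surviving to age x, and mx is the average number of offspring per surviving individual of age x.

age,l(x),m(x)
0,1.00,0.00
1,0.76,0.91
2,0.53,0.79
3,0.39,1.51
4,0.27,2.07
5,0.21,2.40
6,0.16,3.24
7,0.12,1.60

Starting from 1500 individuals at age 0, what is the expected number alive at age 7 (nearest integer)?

Expected survivors = N0 · l_7 = 1500 × 0.12 = 180 → 180

180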